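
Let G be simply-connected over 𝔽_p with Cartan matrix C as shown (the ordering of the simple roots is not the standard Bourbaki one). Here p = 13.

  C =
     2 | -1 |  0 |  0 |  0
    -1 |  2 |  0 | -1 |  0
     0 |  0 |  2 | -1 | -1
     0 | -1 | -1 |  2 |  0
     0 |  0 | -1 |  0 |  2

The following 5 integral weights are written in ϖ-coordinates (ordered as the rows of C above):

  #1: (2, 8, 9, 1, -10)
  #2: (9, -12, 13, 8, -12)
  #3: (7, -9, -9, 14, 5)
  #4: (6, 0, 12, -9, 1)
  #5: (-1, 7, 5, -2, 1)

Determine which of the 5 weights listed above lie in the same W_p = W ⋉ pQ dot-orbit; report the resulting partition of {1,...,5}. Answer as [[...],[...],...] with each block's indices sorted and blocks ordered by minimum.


A_5 Cartan matrix, 5 simple roots permuted; ρ=(1,1,1,1,1).

Each λ_j+ρ reduced to Ā_13; 5-tuples below use C's row order:

  λ_1+ρ ↦ (8, 1, 1, 1, 1) · λ_2+ρ ↦ (8, 1, 1, 1, 1) · λ_3+ρ ↦ (2, 5, 5, 1, 0) · λ_4+ρ ↦ (2, 5, 5, 1, 0) · λ_5+ρ ↦ (2, 5, 5, 1, 0)

The 5 indices split into 2 linkage classes (same alcove rep ⇔ same W_13-dot-orbit):

[[1, 2], [3, 4, 5]]


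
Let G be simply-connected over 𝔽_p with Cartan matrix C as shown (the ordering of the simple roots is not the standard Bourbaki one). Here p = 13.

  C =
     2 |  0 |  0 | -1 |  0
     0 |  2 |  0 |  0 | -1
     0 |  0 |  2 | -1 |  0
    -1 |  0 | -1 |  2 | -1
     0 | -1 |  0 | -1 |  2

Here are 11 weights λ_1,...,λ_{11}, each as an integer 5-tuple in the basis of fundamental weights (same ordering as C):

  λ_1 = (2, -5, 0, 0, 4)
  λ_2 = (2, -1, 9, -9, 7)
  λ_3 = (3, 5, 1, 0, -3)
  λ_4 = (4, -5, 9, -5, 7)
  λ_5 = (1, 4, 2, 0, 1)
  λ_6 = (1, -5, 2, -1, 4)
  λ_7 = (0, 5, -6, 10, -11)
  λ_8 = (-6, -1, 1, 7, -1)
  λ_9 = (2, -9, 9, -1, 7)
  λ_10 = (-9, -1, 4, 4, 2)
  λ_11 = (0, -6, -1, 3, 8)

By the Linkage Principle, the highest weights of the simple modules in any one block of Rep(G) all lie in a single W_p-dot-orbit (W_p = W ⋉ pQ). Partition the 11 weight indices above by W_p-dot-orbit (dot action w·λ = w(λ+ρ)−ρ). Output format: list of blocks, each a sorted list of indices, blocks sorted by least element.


Root system D_5: the 5×5 matrix C matches after relabeling.

λ_j+ρ reflected into Ā_13 (⟨·,θ^∨⟩≤13); 5-tuples as given:

  1: (3, 4, 1, 1, 1) · 2: (5, 0, 2, 3, 0) · 3: (3, 4, 1, 1, 1) · 4: (1, 2, 4, 1, 2) · 5: (2, 4, 3, 0, 1) · 6: (2, 4, 3, 0, 1) · 7: (3, 4, 1, 1, 1) · 8: (5, 0, 2, 3, 0) · 9: (5, 0, 2, 3, 0) · 10: (5, 0, 2, 3, 0) · 11: (0, 0, 1, 0, 4)

The 11 indices split into 5 linkage classes (same alcove rep ⇔ same W_13-dot-orbit):

[[1, 3, 7], [2, 8, 9, 10], [4], [5, 6], [11]]


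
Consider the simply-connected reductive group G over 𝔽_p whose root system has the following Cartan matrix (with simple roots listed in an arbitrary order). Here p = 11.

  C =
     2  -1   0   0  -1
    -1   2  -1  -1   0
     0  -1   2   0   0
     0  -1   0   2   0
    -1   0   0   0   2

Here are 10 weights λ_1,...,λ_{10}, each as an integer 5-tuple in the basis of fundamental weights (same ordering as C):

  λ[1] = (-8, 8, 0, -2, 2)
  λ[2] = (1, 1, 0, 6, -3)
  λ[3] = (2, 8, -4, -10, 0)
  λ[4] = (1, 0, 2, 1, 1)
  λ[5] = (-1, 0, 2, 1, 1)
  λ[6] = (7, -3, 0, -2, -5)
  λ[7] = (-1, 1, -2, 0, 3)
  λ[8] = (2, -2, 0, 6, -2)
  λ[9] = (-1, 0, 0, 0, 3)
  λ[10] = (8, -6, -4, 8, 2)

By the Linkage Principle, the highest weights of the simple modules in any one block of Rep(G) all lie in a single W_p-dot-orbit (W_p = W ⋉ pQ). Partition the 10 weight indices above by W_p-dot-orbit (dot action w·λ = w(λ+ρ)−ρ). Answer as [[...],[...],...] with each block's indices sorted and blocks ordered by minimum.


C ↔ D_5 under row/col permutation; |W(D_5)| = 1920.

Each λ_j+ρ reduced to Ā_11; 5-tuples below use C's row order:

  λ_1 → (0, 1, 1, 1, 4);  λ_2 → (1, 1, 0, 6, 1);  λ_3 → (1, 1, 0, 6, 1);  λ_4 → (0, 1, 3, 2, 2);  λ_5 → (0, 1, 3, 2, 2);  λ_6 → (0, 1, 1, 1, 4);  λ_7 → (0, 1, 1, 1, 4);  λ_8 → (1, 1, 0, 6, 1);  λ_9 → (0, 1, 1, 1, 4);  λ_10 → (1, 1, 3, 1, 2)

Linkage partition of the 10 weights (4 classes, p=11):

[[1, 6, 7, 9], [2, 3, 8], [4, 5], [10]]


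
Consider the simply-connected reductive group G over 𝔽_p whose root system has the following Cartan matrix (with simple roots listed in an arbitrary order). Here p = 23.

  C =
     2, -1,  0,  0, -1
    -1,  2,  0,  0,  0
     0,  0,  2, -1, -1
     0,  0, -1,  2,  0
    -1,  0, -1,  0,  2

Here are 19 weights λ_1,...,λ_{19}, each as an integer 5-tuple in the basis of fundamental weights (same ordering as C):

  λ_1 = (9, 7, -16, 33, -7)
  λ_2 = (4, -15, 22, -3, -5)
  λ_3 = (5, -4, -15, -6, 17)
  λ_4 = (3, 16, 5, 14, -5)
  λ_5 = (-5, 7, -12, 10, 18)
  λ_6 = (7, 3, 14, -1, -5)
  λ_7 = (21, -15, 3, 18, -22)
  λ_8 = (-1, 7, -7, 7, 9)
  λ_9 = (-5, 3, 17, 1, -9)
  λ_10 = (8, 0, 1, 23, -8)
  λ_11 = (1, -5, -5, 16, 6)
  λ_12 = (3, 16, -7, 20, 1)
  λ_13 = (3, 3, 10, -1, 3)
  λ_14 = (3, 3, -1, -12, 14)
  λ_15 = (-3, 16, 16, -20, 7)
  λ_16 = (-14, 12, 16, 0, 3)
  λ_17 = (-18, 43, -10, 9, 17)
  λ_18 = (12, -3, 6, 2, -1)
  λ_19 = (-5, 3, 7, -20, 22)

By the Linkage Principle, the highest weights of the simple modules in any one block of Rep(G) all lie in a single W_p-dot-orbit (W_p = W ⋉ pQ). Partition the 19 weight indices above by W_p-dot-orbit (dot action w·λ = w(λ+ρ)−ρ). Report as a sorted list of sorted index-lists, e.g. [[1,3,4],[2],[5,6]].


C ↔ A_5 under row/col permutation; |W(A_5)| = 720.

λ_j+ρ reflected into Ā_23 (⟨·,θ^∨⟩≤23); 5-tuples as given:

  λ_1 → (0, 8, 6, 2, 4);  λ_2 → (4, 0, 8, 1, 9);  λ_3 → (2, 2, 4, 13, 1);  λ_4 → (0, 2, 2, 0, 4);  λ_5 → (4, 4, 11, 0, 4);  λ_6 → (4, 4, 11, 0, 4);  λ_7 → (4, 0, 8, 1, 9);  λ_8 → (0, 8, 6, 2, 4);  λ_9 → (0, 8, 6, 2, 4);  λ_10 → (2, 2, 4, 13, 1);  λ_11 → (2, 2, 4, 13, 1);  λ_12 → (0, 2, 2, 0, 4);  λ_13 → (4, 4, 11, 0, 4);  λ_14 → (4, 4, 11, 0, 4);  λ_15 → (0, 2, 2, 0, 4);  λ_16 → (4, 0, 8, 1, 9);  λ_17 → (4, 0, 8, 1, 9);  λ_18 → (11, 2, 7, 3, 0);  λ_19 → (4, 4, 11, 0, 4)

6 distinct reps among the 19 weights ⇒ 6 W_23-linkage classes:

[[1, 8, 9], [2, 7, 16, 17], [3, 10, 11], [4, 12, 15], [5, 6, 13, 14, 19], [18]]


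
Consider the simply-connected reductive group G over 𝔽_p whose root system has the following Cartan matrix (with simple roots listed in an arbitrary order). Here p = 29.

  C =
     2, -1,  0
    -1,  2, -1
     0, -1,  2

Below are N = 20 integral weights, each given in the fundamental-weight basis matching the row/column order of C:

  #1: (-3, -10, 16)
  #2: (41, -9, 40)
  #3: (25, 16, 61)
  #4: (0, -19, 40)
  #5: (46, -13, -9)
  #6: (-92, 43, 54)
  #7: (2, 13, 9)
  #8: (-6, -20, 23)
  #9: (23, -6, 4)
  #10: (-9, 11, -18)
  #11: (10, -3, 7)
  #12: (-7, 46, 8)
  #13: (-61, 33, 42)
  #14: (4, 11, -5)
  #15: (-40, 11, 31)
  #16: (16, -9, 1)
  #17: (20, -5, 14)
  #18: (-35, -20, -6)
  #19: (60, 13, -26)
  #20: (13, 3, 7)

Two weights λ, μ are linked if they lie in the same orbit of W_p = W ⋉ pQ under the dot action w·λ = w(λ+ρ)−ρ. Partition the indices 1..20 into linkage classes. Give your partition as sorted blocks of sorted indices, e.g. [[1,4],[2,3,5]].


C ↔ A_3 under row/col permutation; |W(A_3)| = 24.

Ā_29 reps of the 20 weights (A_3, coords as presented):

  λ_1 → (9, 2, 6) · λ_2 → (5, 8, 4) · λ_3 → (14, 4, 8) · λ_4 → (5, 1, 11) · λ_5 → (9, 2, 6) · λ_6 → (14, 4, 8) · λ_7 → (3, 14, 10) · λ_8 → (19, 5, 0) · λ_9 → (19, 5, 0) · λ_10 → (5, 8, 4) · λ_11 → (9, 2, 6) · λ_12 → (9, 2, 6) · λ_13 → (3, 14, 10) · λ_14 → (5, 8, 4) · λ_15 → (3, 14, 10) · λ_16 → (9, 2, 6) · λ_17 → (14, 4, 8) · λ_18 → (19, 5, 0) · λ_19 → (14, 4, 8) · λ_20 → (14, 4, 8)

The 20 indices split into 6 linkage classes (same alcove rep ⇔ same W_29-dot-orbit):

[[1, 5, 11, 12, 16], [2, 10, 14], [3, 6, 17, 19, 20], [4], [7, 13, 15], [8, 9, 18]]


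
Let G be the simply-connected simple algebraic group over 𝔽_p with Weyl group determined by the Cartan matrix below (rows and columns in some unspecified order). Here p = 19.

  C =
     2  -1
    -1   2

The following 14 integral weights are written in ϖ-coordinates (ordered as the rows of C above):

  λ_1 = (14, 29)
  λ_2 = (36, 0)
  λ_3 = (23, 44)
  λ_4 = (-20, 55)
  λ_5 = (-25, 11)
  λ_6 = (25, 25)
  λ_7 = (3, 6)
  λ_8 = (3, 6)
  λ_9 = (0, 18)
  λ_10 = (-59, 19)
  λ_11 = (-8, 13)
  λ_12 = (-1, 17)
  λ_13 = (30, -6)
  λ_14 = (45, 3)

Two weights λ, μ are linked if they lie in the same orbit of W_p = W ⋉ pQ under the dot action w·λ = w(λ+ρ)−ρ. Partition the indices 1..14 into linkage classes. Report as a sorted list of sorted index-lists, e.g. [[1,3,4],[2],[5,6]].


C ↔ A_2 under row/col permutation; |W(A_2)| = 6.

Each λ_j+ρ reduced to Ā_19; 2-tuples below use C's row order:

  1: (4, 7)
  2: (0, 18)
  3: (7, 7)
  4: (0, 18)
  5: (7, 7)
  6: (7, 7)
  7: (4, 7)
  8: (4, 7)
  9: (0, 18)
  10: (0, 18)
  11: (7, 7)
  12: (0, 18)
  13: (7, 7)
  14: (4, 7)

Linkage partition of the 14 weights (3 classes, p=19):

[[1, 7, 8, 14], [2, 4, 9, 10, 12], [3, 5, 6, 11, 13]]


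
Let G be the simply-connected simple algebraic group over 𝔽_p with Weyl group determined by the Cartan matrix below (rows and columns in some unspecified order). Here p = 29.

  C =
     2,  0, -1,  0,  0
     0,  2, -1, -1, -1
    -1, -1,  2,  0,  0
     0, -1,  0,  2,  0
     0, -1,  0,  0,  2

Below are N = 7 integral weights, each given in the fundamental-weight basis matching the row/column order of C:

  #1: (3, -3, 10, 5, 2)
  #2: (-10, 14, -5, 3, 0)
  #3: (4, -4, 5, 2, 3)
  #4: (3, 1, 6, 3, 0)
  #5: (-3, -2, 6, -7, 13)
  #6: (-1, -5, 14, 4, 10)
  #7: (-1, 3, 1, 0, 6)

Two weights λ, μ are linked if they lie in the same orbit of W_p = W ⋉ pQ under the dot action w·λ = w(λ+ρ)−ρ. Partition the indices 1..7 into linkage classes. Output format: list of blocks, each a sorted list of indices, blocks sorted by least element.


Root system D_5: the 5×5 matrix C matches after relabeling.

W_29-reps of the 7 weights in Ā_29 (same 5-coord order as C):

  [1] (4, 2, 7, 4, 1)
  [2] (4, 2, 7, 4, 1)
  [3] (5, 3, 3, 0, 1)
  [4] (4, 2, 7, 4, 1)
  [5] (0, 4, 2, 1, 7)
  [6] (0, 4, 2, 1, 7)
  [7] (0, 4, 2, 1, 7)

Linkage partition of the 7 weights (3 classes, p=29):

[[1, 2, 4], [3], [5, 6, 7]]


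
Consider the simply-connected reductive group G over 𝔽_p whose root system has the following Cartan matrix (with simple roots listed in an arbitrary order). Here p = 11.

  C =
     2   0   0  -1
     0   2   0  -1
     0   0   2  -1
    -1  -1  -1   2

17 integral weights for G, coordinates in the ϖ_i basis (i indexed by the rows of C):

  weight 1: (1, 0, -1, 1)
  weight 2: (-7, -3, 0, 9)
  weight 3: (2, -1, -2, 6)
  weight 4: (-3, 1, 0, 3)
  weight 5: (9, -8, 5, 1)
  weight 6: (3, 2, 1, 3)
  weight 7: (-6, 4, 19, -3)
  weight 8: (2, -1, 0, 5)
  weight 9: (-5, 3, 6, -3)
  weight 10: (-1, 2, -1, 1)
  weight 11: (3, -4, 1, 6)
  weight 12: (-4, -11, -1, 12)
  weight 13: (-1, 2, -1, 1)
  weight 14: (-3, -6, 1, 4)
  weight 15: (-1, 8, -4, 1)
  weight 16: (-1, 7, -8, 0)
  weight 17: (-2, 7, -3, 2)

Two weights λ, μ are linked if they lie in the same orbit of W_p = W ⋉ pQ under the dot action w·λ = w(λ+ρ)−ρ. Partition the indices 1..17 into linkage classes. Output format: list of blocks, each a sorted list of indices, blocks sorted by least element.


C ↔ D_4 under row/col permutation; |W(D_4)| = 192.

Ā_11 reps of the 17 weights (D_4, coords as presented):

    λ_1+ρ ↦ (2, 1, 0, 2)
    λ_2+ρ ↦ (6, 2, 1, 0)
    λ_3+ρ ↦ (3, 0, 1, 1)
    λ_4+ρ ↦ (2, 2, 1, 2)
    λ_5+ρ ↦ (3, 0, 1, 1)
    λ_6+ρ ↦ (2, 1, 0, 2)
    λ_7+ρ ↦ (2, 2, 1, 2)
    λ_8+ρ ↦ (3, 0, 1, 1)
    λ_9+ρ ↦ (2, 2, 1, 2)
    λ_10+ρ ↦ (0, 3, 0, 2)
    λ_11+ρ ↦ (2, 1, 0, 2)
    λ_12+ρ ↦ (1, 8, 2, 0)
    λ_13+ρ ↦ (0, 3, 0, 2)
    λ_14+ρ ↦ (0, 3, 0, 2)
    λ_15+ρ ↦ (1, 8, 2, 0)
    λ_16+ρ ↦ (6, 2, 1, 0)
    λ_17+ρ ↦ (1, 8, 2, 0)

6 distinct reps among the 17 weights ⇒ 6 W_11-linkage classes:

[[1, 6, 11], [2, 16], [3, 5, 8], [4, 7, 9], [10, 13, 14], [12, 15, 17]]


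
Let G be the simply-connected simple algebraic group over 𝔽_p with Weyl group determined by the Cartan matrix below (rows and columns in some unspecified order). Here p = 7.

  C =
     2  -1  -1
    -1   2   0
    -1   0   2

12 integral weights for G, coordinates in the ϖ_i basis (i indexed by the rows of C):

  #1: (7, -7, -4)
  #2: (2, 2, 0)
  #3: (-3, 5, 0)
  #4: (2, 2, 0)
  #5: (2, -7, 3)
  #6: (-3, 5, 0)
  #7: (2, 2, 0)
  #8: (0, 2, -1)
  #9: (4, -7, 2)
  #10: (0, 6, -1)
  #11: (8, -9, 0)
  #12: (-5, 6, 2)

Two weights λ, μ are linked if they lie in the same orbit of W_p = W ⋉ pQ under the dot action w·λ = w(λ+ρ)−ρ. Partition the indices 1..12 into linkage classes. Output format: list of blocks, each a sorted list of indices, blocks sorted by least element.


Type A_3, rank 3, |W|=24; reorder rows/cols to standard.

Folding the 12 weights λ_j+ρ into Ā_7 (reps in the given 3-coord order):

    λ_1+ρ ↦ (1, 4, 1)
    λ_2+ρ ↦ (3, 3, 1)
    λ_3+ρ ↦ (1, 4, 1)
    λ_4+ρ ↦ (3, 3, 1)
    λ_5+ρ ↦ (3, 3, 1)
    λ_6+ρ ↦ (1, 4, 1)
    λ_7+ρ ↦ (3, 3, 1)
    λ_8+ρ ↦ (1, 3, 0)
    λ_9+ρ ↦ (1, 4, 1)
    λ_10+ρ ↦ (0, 6, 1)
    λ_11+ρ ↦ (1, 4, 1)
    λ_12+ρ ↦ (3, 3, 1)

Linkage partition of the 12 weights (4 classes, p=7):

[[1, 3, 6, 9, 11], [2, 4, 5, 7, 12], [8], [10]]


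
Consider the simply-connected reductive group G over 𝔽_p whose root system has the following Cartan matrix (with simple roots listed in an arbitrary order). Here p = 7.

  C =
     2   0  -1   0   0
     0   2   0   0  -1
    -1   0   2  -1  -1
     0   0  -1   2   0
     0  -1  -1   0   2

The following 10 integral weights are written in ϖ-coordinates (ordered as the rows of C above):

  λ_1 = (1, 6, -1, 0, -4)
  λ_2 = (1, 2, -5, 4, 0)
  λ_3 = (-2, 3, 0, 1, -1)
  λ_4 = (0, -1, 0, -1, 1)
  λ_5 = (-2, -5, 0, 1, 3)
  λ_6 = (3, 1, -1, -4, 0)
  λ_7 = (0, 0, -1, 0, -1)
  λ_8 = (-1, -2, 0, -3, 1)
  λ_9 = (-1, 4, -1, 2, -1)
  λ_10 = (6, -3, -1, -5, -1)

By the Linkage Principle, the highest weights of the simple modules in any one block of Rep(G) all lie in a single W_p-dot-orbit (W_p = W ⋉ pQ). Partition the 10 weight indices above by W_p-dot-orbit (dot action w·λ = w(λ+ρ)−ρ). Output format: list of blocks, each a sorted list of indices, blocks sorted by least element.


D_5 Cartan matrix, 5 simple roots permuted; ρ=(1,1,1,1,1).

Alcove-folded reps (p=7, 10 weights, presented ϖ-order):

  1: (1, 4, 0, 2, 0);  2: (1, 0, 1, 0, 2);  3: (1, 4, 0, 2, 0);  4: (1, 0, 1, 0, 2);  5: (1, 4, 0, 2, 0);  6: (1, 0, 1, 0, 2);  7: (1, 1, 0, 1, 0);  8: (1, 1, 0, 1, 0);  9: (1, 4, 0, 2, 0);  10: (1, 4, 0, 2, 0)

The 10 indices split into 3 linkage classes (same alcove rep ⇔ same W_7-dot-orbit):

[[1, 3, 5, 9, 10], [2, 4, 6], [7, 8]]


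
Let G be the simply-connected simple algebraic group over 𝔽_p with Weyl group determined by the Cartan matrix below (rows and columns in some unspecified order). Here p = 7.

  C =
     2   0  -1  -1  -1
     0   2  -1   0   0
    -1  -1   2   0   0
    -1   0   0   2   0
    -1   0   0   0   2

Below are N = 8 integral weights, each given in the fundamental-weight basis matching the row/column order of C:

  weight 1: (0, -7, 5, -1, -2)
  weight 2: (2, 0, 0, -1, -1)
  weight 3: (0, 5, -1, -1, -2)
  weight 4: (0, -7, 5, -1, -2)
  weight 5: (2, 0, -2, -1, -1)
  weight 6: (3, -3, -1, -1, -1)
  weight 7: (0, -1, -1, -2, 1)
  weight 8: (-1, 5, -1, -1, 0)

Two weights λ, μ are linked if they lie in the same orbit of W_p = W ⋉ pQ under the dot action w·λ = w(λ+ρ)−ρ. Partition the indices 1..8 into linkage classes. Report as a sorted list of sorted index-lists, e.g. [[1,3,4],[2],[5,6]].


C ↔ D_5 under row/col permutation; |W(D_5)| = 1920.

W_7-reps of the 8 weights in Ā_7 (same 5-coord order as C):

  [1] (0, 6, 0, 0, 1);  [2] (2, 0, 1, 0, 0);  [3] (0, 6, 0, 0, 1);  [4] (0, 6, 0, 0, 1);  [5] (2, 0, 1, 0, 0);  [6] (2, 0, 1, 0, 0);  [7] (0, 0, 0, 1, 2);  [8] (0, 6, 0, 0, 1)

Grouping the 8 weights by Ā_7-representative: 3 linkage classes.

[[1, 3, 4, 8], [2, 5, 6], [7]]


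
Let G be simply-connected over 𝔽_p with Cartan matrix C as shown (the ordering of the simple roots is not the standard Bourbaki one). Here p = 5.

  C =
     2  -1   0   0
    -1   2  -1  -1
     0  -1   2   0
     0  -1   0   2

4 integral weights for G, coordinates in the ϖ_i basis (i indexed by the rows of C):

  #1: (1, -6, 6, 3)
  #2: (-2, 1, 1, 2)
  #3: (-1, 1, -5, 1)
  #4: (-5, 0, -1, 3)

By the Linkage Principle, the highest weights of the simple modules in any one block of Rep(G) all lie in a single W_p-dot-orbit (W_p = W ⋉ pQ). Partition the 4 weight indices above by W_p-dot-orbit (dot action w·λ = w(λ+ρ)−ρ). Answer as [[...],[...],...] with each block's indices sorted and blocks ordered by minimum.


C ↔ D_4 under row/col permutation; |W(D_4)| = 192.

Folding the 4 weights λ_j+ρ into Ā_5 (reps in the given 4-coord order):

    λ_1 → (1, 1, 0, 1)
    λ_2 → (1, 1, 0, 1)
    λ_3 → (2, 0, 2, 0)
    λ_4 → (1, 0, 3, 1)

The 4 indices split into 3 linkage classes (same alcove rep ⇔ same W_5-dot-orbit):

[[1, 2], [3], [4]]


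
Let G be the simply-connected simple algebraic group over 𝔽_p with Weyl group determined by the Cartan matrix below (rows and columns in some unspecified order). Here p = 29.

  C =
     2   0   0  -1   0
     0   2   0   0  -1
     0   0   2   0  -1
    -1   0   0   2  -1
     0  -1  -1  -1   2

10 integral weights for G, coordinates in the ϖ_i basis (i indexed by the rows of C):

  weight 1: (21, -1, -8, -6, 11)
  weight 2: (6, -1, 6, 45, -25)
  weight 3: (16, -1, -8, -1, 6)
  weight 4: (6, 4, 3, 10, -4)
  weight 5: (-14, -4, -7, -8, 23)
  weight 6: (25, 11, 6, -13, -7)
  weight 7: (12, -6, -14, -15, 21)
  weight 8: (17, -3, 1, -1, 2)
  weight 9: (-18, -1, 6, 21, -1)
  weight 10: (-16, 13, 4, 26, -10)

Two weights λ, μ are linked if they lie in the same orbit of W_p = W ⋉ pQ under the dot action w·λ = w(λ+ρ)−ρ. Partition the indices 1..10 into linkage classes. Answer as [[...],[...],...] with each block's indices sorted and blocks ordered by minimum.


Dynkin diagram of C (from the 8 off-diagonal −1 entries): D_5.

Each λ_j+ρ reduced to Ā_29; 5-tuples below use C's row order:

    λ_1 → (17, 0, 7, 0, 0)
    λ_2 → (17, 0, 7, 0, 0)
    λ_3 → (17, 0, 7, 0, 0)
    λ_4 → (7, 2, 1, 5, 3)
    λ_5 → (7, 2, 1, 5, 3)
    λ_6 → (8, 1, 6, 1, 5)
    λ_7 → (1, 5, 3, 3, 5)
    λ_8 → (18, 2, 2, 0, 1)
    λ_9 → (17, 0, 7, 0, 0)
    λ_10 → (7, 2, 1, 5, 3)

5 distinct reps among the 10 weights ⇒ 5 W_29-linkage classes:

[[1, 2, 3, 9], [4, 5, 10], [6], [7], [8]]


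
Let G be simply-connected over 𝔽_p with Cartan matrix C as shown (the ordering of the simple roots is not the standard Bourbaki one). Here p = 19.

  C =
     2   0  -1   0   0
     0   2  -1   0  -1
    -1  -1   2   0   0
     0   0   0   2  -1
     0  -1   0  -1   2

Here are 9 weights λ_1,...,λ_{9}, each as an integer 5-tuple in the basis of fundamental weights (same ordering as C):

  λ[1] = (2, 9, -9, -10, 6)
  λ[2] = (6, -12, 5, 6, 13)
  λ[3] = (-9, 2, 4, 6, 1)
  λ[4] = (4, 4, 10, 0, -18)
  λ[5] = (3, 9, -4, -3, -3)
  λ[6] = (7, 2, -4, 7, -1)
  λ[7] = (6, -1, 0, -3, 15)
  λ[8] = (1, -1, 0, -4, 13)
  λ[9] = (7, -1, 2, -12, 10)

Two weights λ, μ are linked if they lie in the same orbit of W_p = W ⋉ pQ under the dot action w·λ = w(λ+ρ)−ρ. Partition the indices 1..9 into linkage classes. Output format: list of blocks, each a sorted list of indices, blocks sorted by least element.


Type A_5, rank 5, |W|=720; reorder rows/cols to standard.

Alcove-folded reps (p=19, 9 weights, presented ϖ-order):

  λ_1 → (5, 0, 3, 7, 2)
  λ_2 → (2, 6, 3, 3, 3)
  λ_3 → (5, 0, 3, 7, 2)
  λ_4 → (2, 0, 1, 3, 11)
  λ_5 → (1, 3, 3, 2, 2)
  λ_6 → (5, 0, 3, 8, 0)
  λ_7 → (2, 0, 1, 3, 11)
  λ_8 → (2, 0, 1, 3, 11)
  λ_9 → (5, 0, 3, 8, 0)

5 distinct reps among the 9 weights ⇒ 5 W_19-linkage classes:

[[1, 3], [2], [4, 7, 8], [5], [6, 9]]


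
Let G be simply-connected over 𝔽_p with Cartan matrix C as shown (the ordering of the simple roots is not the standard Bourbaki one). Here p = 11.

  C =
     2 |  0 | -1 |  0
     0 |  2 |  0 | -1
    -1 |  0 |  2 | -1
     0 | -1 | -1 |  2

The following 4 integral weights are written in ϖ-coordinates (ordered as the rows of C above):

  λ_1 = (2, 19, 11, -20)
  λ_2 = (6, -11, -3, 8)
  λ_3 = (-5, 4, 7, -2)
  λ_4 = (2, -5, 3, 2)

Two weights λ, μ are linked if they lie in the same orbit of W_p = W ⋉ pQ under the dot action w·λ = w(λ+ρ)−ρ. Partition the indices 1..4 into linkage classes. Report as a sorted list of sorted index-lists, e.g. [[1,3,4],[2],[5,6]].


Cartan matrix: type A_4 (|W|=120); un-permuting the 4 rows.

W_11-reps of the 4 weights in Ā_11 (same 4-coord order as C):

  [1] (1, 4, 1, 2)
  [2] (1, 4, 1, 2)
  [3] (3, 3, 3, 1)
  [4] (3, 3, 3, 1)

2 distinct reps among the 4 weights ⇒ 2 W_11-linkage classes:

[[1, 2], [3, 4]]


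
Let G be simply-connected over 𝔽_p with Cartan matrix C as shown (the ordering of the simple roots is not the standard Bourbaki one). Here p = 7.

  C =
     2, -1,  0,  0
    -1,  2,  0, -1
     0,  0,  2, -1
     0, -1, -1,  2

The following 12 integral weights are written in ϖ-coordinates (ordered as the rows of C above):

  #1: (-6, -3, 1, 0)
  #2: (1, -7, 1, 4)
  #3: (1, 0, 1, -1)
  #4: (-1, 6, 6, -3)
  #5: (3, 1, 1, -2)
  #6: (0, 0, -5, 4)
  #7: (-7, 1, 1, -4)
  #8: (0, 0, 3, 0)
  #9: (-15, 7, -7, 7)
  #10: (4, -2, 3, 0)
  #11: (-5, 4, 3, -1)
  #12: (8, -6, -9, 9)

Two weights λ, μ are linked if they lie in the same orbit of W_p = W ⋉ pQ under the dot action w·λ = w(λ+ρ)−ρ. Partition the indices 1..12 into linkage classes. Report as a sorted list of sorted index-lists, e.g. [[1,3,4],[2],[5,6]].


C ↔ A_4 under row/col permutation; |W(A_4)| = 120.

Alcove-folded reps (p=7, 12 weights, presented ϖ-order):

    [1] (1, 1, 4, 1)
    [2] (4, 1, 1, 1)
    [3] (2, 1, 2, 0)
    [4] (5, 0, 0, 2)
    [5] (4, 1, 1, 1)
    [6] (1, 1, 4, 1)
    [7] (1, 1, 4, 1)
    [8] (1, 1, 4, 1)
    [9] (1, 1, 4, 1)
    [10] (2, 1, 2, 0)
    [11] (2, 1, 2, 0)
    [12] (2, 1, 2, 0)

Linkage partition of the 12 weights (4 classes, p=7):

[[1, 6, 7, 8, 9], [2, 5], [3, 10, 11, 12], [4]]


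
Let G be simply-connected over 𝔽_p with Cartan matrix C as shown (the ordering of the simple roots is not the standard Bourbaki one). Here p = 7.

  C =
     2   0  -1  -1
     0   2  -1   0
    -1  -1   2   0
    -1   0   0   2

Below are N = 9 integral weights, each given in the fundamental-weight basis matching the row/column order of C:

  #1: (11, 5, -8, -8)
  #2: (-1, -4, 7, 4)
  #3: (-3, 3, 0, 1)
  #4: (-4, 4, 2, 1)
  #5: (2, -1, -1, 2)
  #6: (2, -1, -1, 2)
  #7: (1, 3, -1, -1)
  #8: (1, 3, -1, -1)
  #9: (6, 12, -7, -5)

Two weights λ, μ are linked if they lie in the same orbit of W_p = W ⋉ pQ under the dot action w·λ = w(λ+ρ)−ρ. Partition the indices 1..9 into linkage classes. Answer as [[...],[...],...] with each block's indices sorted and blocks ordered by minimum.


Cartan matrix: type A_4 (|W|=120); un-permuting the 4 rows.

Ā_7 reps of the 9 weights (A_4, coords as presented):

  λ_1 → (2, 4, 0, 0);  λ_2 → (1, 3, 1, 0);  λ_3 → (1, 3, 1, 0);  λ_4 → (2, 4, 0, 0);  λ_5 → (3, 0, 0, 3);  λ_6 → (3, 0, 0, 3);  λ_7 → (2, 4, 0, 0);  λ_8 → (2, 4, 0, 0);  λ_9 → (3, 0, 0, 3)

3 distinct reps among the 9 weights ⇒ 3 W_7-linkage classes:

[[1, 4, 7, 8], [2, 3], [5, 6, 9]]


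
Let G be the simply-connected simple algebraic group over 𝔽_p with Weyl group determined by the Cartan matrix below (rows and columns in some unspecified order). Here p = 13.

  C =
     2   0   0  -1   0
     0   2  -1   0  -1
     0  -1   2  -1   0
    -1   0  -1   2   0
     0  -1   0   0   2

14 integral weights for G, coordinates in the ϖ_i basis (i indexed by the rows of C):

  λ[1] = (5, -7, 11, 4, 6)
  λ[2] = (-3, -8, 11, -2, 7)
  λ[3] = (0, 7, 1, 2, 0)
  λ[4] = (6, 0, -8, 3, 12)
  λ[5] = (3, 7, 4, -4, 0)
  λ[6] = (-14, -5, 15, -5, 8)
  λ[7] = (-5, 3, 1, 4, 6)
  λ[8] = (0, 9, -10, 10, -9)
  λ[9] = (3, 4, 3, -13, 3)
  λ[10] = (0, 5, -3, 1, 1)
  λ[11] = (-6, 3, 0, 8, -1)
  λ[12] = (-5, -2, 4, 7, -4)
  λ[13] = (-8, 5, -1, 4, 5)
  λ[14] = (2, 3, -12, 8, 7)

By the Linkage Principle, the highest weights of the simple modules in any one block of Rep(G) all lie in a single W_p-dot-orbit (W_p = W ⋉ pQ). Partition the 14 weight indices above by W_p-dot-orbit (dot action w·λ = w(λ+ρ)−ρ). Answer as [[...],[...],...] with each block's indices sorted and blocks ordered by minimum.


Dynkin diagram of C (from the 8 off-diagonal −1 entries): A_5.

Folding the 14 weights λ_j+ρ into Ā_13 (reps in the given 5-coord order):

  [1] (1, 4, 2, 0, 2);  [2] (1, 7, 2, 2, 1);  [3] (1, 7, 2, 2, 1);  [4] (1, 4, 2, 0, 2);  [5] (1, 7, 2, 2, 1);  [6] (4, 3, 1, 4, 1);  [7] (1, 4, 2, 0, 2);  [8] (1, 7, 2, 2, 1);  [9] (4, 3, 1, 4, 1);  [10] (1, 4, 2, 0, 2);  [11] (4, 3, 1, 4, 1);  [12] (4, 3, 1, 4, 1);  [13] (1, 4, 2, 0, 2);  [14] (1, 7, 2, 2, 1)

The 14 indices split into 3 linkage classes (same alcove rep ⇔ same W_13-dot-orbit):

[[1, 4, 7, 10, 13], [2, 3, 5, 8, 14], [6, 9, 11, 12]]


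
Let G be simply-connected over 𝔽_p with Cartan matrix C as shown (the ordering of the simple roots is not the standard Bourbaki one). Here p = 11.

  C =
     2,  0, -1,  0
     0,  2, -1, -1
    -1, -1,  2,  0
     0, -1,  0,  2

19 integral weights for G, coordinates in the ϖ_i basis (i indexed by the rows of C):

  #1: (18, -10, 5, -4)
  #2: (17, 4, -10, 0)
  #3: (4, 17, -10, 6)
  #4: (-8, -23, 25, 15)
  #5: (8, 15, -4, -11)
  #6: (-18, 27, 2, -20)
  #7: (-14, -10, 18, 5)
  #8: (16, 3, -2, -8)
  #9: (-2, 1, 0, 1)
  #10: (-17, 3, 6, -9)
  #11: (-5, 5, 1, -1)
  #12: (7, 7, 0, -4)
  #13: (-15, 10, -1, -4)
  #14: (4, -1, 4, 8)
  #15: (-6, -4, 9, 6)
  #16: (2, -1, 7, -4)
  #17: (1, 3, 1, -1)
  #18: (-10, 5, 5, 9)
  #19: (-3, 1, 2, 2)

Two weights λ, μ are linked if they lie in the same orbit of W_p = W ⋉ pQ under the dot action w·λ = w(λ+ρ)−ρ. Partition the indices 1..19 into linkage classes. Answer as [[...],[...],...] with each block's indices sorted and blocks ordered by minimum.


A_4 Cartan matrix, 4 simple roots permuted; ρ=(1,1,1,1).

W_11-reps of the 19 weights in Ā_11 (same 4-coord order as C):

  λ_1 → (2, 2, 1, 3)
  λ_2 → (2, 3, 2, 1)
  λ_3 → (2, 3, 2, 1)
  λ_4 → (2, 4, 2, 0)
  λ_5 → (3, 0, 2, 1)
  λ_6 → (2, 2, 1, 3)
  λ_7 → (2, 2, 1, 3)
  λ_8 → (2, 3, 2, 1)
  λ_9 → (1, 2, 0, 2)
  λ_10 → (2, 4, 2, 0)
  λ_11 → (2, 4, 2, 0)
  λ_12 → (2, 2, 1, 3)
  λ_13 → (3, 3, 5, 0)
  λ_14 → (3, 0, 2, 1)
  λ_15 → (2, 3, 2, 1)
  λ_16 → (3, 3, 5, 0)
  λ_17 → (2, 4, 2, 0)
  λ_18 → (3, 0, 2, 1)
  λ_19 → (2, 2, 1, 3)

Linkage partition of the 19 weights (6 classes, p=11):

[[1, 6, 7, 12, 19], [2, 3, 8, 15], [4, 10, 11, 17], [5, 14, 18], [9], [13, 16]]


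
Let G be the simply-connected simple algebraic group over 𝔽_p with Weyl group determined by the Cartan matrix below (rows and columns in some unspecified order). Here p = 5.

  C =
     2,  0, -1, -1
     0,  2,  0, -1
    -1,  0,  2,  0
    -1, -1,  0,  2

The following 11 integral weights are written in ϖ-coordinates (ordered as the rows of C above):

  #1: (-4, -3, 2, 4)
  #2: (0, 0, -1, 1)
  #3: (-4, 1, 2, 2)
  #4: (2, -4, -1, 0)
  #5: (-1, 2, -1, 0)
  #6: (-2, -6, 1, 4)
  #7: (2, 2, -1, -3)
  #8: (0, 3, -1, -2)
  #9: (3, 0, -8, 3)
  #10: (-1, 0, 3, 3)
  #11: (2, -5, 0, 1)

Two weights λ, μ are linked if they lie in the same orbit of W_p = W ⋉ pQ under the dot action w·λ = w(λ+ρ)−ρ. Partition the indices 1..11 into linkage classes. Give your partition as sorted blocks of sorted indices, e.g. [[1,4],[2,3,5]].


Type A_4, rank 4, |W|=120; reorder rows/cols to standard.

λ_j+ρ reflected into Ā_5 (⟨·,θ^∨⟩≤5); 4-tuples as given:

  [1] (3, 2, 0, 0);  [2] (1, 1, 0, 2);  [3] (3, 2, 0, 0);  [4] (1, 1, 0, 2);  [5] (0, 3, 0, 1);  [6] (0, 3, 0, 1);  [7] (1, 1, 0, 2);  [8] (0, 3, 0, 1);  [9] (1, 1, 0, 2);  [10] (0, 3, 0, 1);  [11] (1, 1, 0, 2)

Linkage partition of the 11 weights (3 classes, p=5):

[[1, 3], [2, 4, 7, 9, 11], [5, 6, 8, 10]]


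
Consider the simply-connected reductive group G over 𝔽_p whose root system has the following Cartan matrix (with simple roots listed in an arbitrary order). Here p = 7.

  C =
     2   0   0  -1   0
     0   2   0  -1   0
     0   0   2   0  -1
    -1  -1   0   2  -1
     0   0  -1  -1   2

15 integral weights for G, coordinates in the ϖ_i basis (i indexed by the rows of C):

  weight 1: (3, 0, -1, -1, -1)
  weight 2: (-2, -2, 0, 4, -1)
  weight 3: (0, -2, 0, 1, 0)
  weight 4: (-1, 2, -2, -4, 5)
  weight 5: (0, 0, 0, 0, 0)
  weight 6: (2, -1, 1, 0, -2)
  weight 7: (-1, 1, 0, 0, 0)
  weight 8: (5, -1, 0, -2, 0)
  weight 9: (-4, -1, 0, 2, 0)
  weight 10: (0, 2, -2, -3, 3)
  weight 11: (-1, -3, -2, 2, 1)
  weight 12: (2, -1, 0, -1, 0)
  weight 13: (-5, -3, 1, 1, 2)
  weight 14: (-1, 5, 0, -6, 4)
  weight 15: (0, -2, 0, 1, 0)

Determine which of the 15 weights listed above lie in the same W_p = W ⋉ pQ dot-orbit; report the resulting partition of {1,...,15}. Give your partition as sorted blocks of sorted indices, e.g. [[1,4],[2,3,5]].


Root system D_5: the 5×5 matrix C matches after relabeling.

Alcove-folded reps (p=7, 15 weights, presented ϖ-order):

  λ_1+ρ ↦ (4, 1, 0, 0, 0)
  λ_2+ρ ↦ (1, 1, 1, 1, 1)
  λ_3+ρ ↦ (1, 1, 1, 1, 1)
  λ_4+ρ ↦ (3, 0, 1, 0, 1)
  λ_5+ρ ↦ (1, 1, 1, 1, 1)
  λ_6+ρ ↦ (3, 0, 1, 0, 1)
  λ_7+ρ ↦ (0, 2, 1, 1, 1)
  λ_8+ρ ↦ (5, 1, 1, 0, 0)
  λ_9+ρ ↦ (3, 0, 1, 0, 1)
  λ_10+ρ ↦ (1, 1, 1, 1, 1)
  λ_11+ρ ↦ (0, 2, 1, 1, 1)
  λ_12+ρ ↦ (3, 0, 1, 0, 1)
  λ_13+ρ ↦ (0, 2, 1, 1, 1)
  λ_14+ρ ↦ (5, 1, 1, 0, 0)
  λ_15+ρ ↦ (1, 1, 1, 1, 1)

5 distinct reps among the 15 weights ⇒ 5 W_7-linkage classes:

[[1], [2, 3, 5, 10, 15], [4, 6, 9, 12], [7, 11, 13], [8, 14]]


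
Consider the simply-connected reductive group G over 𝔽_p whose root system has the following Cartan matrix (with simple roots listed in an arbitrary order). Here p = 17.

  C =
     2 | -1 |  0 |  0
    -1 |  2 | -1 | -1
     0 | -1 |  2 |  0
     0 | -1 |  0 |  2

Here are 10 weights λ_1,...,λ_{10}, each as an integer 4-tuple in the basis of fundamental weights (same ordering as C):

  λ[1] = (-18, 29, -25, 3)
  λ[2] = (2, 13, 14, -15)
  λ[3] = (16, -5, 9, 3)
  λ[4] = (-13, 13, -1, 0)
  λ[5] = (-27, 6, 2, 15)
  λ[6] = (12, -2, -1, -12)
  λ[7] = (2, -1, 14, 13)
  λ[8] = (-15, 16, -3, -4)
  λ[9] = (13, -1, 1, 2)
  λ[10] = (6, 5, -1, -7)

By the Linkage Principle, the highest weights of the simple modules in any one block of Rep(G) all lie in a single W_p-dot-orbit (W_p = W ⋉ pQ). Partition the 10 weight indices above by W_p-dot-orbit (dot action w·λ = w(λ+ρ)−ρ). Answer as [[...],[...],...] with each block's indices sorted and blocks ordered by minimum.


C ↔ D_4 under row/col permutation; |W(D_4)| = 192.

Ā_17 reps of the 10 weights (D_4, coords as presented):

  [1] (7, 0, 0, 6)
  [2] (12, 2, 0, 1)
  [3] (7, 0, 0, 6)
  [4] (12, 2, 0, 1)
  [5] (2, 1, 7, 6)
  [6] (0, 1, 11, 0)
  [7] (12, 2, 0, 1)
  [8] (12, 2, 0, 1)
  [9] (12, 2, 0, 1)
  [10] (7, 0, 0, 6)

The 10 indices split into 4 linkage classes (same alcove rep ⇔ same W_17-dot-orbit):

[[1, 3, 10], [2, 4, 7, 8, 9], [5], [6]]


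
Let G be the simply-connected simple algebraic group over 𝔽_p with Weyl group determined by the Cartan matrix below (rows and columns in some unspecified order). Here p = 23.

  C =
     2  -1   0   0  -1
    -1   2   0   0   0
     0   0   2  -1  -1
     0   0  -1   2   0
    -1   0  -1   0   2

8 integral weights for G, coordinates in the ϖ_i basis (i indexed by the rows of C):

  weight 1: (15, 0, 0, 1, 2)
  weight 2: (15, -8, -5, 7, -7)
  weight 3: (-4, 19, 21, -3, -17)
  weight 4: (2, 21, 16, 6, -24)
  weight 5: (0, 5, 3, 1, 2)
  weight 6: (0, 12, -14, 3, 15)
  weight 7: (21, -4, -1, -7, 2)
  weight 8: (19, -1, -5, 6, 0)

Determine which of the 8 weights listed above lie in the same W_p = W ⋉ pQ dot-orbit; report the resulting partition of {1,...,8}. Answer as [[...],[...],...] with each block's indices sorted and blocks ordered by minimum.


Cartan matrix: type A_5 (|W|=720); un-permuting the 5 rows.

Each λ_j+ρ reduced to Ā_23; 5-tuples below use C's row order:

    1: (16, 1, 1, 2, 3)
    2: (1, 6, 4, 2, 3)
    3: (16, 1, 1, 2, 3)
    4: (16, 1, 1, 2, 3)
    5: (1, 6, 4, 2, 3)
    6: (1, 6, 4, 2, 3)
    7: (16, 1, 1, 2, 3)
    8: (16, 1, 1, 2, 3)

Partition of {1..8} into 2 W_23-dot-orbits:

[[1, 3, 4, 7, 8], [2, 5, 6]]


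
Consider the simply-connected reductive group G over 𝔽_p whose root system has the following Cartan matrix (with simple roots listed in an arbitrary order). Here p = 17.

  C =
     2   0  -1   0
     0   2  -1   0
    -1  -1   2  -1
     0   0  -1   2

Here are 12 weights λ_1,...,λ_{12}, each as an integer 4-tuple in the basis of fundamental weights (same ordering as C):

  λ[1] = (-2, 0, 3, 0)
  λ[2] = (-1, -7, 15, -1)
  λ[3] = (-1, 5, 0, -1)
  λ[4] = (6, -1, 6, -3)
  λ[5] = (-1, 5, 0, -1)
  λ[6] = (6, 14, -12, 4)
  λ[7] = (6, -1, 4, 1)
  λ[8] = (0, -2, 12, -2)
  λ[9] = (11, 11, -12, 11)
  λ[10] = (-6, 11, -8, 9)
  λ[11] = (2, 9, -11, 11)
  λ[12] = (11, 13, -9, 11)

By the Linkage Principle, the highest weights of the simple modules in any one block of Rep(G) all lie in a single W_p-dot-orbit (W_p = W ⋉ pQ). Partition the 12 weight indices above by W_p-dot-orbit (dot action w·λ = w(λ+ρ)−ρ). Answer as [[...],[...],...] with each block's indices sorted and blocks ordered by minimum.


C ↔ D_4 under row/col permutation; |W(D_4)| = 192.

λ_j+ρ reflected into Ā_17 (⟨·,θ^∨⟩≤17); 4-tuples as given:

  [1] (1, 1, 3, 1)
  [2] (0, 6, 1, 0)
  [3] (0, 6, 1, 0)
  [4] (7, 0, 3, 2)
  [5] (0, 6, 1, 0)
  [6] (4, 4, 1, 6)
  [7] (7, 0, 3, 2)
  [8] (1, 1, 3, 1)
  [9] (1, 1, 3, 1)
  [10] (7, 0, 3, 2)
  [11] (7, 0, 3, 2)
  [12] (1, 1, 3, 1)

These 12 weights hit 4 W_17-dot-orbits; sizes (4, 3, 4, 1):

[[1, 8, 9, 12], [2, 3, 5], [4, 7, 10, 11], [6]]


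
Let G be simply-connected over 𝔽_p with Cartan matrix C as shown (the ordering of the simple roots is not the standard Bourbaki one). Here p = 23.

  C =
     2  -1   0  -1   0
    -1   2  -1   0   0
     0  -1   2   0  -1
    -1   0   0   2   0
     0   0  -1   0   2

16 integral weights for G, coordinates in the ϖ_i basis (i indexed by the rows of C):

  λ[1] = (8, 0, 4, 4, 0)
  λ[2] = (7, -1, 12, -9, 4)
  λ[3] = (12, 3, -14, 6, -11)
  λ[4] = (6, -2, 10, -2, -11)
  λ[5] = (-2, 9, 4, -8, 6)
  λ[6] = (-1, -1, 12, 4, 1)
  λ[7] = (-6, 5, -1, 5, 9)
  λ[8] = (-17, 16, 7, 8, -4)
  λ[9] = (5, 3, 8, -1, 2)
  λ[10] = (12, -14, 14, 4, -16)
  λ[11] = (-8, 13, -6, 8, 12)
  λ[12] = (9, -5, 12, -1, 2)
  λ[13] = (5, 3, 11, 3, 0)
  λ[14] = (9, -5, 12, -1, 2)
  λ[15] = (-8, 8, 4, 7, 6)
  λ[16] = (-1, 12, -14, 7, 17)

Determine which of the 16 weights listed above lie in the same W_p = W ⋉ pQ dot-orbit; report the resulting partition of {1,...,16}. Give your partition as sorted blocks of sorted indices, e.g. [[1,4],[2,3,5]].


Cartan matrix: type A_5 (|W|=720); un-permuting the 5 rows.

Each λ_j+ρ reduced to Ā_23; 5-tuples below use C's row order:

  [1] (9, 1, 5, 5, 1) · [2] (0, 0, 13, 5, 2) · [3] (6, 4, 9, 0, 3) · [4] (5, 1, 0, 1, 10) · [5] (7, 2, 5, 1, 7) · [6] (0, 0, 13, 5, 2) · [7] (5, 1, 0, 1, 10) · [8] (9, 1, 5, 5, 1) · [9] (6, 4, 9, 0, 3) · [10] (0, 0, 13, 5, 2) · [11] (7, 2, 5, 1, 7) · [12] (6, 4, 9, 0, 3) · [13] (6, 4, 9, 0, 3) · [14] (6, 4, 9, 0, 3) · [15] (7, 2, 5, 1, 7) · [16] (0, 0, 13, 5, 2)

Grouping the 16 weights by Ā_23-representative: 5 linkage classes.

[[1, 8], [2, 6, 10, 16], [3, 9, 12, 13, 14], [4, 7], [5, 11, 15]]


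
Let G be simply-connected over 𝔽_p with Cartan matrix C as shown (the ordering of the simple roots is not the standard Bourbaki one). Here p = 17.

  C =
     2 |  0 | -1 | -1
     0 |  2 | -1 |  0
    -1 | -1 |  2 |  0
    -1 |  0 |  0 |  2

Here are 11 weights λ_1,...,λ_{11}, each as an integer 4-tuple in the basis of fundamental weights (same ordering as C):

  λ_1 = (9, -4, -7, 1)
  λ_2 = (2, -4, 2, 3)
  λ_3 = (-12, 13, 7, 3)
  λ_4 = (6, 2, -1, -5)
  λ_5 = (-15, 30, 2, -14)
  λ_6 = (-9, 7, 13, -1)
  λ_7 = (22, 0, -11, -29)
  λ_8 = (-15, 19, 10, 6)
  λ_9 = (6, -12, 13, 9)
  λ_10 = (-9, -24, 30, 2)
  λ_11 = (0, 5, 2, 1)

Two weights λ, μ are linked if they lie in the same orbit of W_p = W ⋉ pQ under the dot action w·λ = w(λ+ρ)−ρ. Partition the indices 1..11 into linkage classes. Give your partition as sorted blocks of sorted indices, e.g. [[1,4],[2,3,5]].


Type A_4, rank 4, |W|=120; reorder rows/cols to standard.

Ā_17 reps of the 11 weights (A_4, coords as presented):

  λ_1+ρ ↦ (1, 6, 3, 2)
  λ_2+ρ ↦ (3, 3, 0, 4)
  λ_3+ρ ↦ (1, 6, 3, 2)
  λ_4+ρ ↦ (3, 3, 0, 4)
  λ_5+ρ ↦ (3, 3, 0, 4)
  λ_6+ρ ↦ (0, 3, 6, 3)
  λ_7+ρ ↦ (1, 6, 3, 2)
  λ_8+ρ ↦ (3, 3, 0, 4)
  λ_9+ρ ↦ (3, 3, 0, 4)
  λ_10+ρ ↦ (0, 3, 6, 3)
  λ_11+ρ ↦ (1, 6, 3, 2)

Grouping the 11 weights by Ā_17-representative: 3 linkage classes.

[[1, 3, 7, 11], [2, 4, 5, 8, 9], [6, 10]]


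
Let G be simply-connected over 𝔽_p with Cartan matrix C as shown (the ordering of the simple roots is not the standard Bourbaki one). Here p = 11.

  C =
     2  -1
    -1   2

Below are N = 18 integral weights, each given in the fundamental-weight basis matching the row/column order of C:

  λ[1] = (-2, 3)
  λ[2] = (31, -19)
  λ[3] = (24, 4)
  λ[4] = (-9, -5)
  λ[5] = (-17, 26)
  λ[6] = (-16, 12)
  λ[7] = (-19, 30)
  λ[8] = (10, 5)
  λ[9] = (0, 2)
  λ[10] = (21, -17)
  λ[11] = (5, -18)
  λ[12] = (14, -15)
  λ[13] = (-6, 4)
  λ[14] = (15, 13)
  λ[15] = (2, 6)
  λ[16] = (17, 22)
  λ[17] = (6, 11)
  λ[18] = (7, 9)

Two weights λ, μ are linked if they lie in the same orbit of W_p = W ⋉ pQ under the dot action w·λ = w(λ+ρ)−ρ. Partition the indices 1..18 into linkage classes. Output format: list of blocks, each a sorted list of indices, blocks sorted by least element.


Root system A_2: the 2×2 matrix C matches after relabeling.

Each λ_j+ρ reduced to Ā_11; 2-tuples below use C's row order:

  λ_1+ρ ↦ (1, 3);  λ_2+ρ ↦ (3, 7);  λ_3+ρ ↦ (5, 3);  λ_4+ρ ↦ (3, 7);  λ_5+ρ ↦ (5, 0);  λ_6+ρ ↦ (7, 2);  λ_7+ρ ↦ (7, 2);  λ_8+ρ ↦ (5, 0);  λ_9+ρ ↦ (1, 3);  λ_10+ρ ↦ (5, 0);  λ_11+ρ ↦ (5, 0);  λ_12+ρ ↦ (3, 7);  λ_13+ρ ↦ (5, 0);  λ_14+ρ ↦ (5, 3);  λ_15+ρ ↦ (3, 7);  λ_16+ρ ↦ (1, 3);  λ_17+ρ ↦ (1, 3);  λ_18+ρ ↦ (1, 3)

5 distinct reps among the 18 weights ⇒ 5 W_11-linkage classes:

[[1, 9, 16, 17, 18], [2, 4, 12, 15], [3, 14], [5, 8, 10, 11, 13], [6, 7]]


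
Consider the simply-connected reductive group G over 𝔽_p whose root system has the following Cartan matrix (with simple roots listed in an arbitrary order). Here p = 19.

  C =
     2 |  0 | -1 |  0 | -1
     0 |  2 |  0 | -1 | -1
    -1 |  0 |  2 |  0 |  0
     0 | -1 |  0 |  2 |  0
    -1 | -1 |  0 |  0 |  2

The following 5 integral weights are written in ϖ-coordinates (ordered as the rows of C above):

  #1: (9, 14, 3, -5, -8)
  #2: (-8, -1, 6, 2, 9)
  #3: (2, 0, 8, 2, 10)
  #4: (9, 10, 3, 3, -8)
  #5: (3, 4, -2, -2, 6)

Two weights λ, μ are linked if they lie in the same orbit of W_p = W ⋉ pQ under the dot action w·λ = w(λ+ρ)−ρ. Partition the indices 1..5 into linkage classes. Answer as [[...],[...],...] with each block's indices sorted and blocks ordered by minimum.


Root system A_5: the 5×5 matrix C matches after relabeling.

Alcove-folded reps (p=19, 5 weights, presented ϖ-order):

  1: (3, 4, 1, 1, 7)
  2: (7, 0, 0, 3, 3)
  3: (3, 4, 1, 1, 7)
  4: (3, 4, 1, 1, 7)
  5: (3, 4, 1, 1, 7)

Partition of {1..5} into 2 W_19-dot-orbits:

[[1, 3, 4, 5], [2]]


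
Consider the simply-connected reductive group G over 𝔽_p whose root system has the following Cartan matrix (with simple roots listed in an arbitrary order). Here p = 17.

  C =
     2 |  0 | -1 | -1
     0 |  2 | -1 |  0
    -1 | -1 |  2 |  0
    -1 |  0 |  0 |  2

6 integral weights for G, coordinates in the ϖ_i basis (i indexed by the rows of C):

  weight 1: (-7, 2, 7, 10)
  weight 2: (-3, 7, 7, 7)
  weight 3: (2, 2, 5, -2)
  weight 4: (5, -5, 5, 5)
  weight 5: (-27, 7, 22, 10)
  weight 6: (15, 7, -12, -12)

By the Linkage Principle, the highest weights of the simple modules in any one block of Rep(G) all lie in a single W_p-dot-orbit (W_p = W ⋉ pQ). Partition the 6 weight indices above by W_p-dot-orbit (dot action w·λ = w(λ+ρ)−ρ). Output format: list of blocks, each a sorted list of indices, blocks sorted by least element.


Dynkin diagram of C (from the 6 off-diagonal −1 entries): A_4.

Folding the 6 weights λ_j+ρ into Ā_17 (reps in the given 4-coord order):

  λ_1 → (6, 3, 2, 5);  λ_2 → (2, 3, 6, 1);  λ_3 → (2, 3, 6, 1);  λ_4 → (6, 3, 2, 5);  λ_5 → (2, 3, 6, 1);  λ_6 → (6, 3, 2, 5)

2 distinct reps among the 6 weights ⇒ 2 W_17-linkage classes:

[[1, 4, 6], [2, 3, 5]]
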